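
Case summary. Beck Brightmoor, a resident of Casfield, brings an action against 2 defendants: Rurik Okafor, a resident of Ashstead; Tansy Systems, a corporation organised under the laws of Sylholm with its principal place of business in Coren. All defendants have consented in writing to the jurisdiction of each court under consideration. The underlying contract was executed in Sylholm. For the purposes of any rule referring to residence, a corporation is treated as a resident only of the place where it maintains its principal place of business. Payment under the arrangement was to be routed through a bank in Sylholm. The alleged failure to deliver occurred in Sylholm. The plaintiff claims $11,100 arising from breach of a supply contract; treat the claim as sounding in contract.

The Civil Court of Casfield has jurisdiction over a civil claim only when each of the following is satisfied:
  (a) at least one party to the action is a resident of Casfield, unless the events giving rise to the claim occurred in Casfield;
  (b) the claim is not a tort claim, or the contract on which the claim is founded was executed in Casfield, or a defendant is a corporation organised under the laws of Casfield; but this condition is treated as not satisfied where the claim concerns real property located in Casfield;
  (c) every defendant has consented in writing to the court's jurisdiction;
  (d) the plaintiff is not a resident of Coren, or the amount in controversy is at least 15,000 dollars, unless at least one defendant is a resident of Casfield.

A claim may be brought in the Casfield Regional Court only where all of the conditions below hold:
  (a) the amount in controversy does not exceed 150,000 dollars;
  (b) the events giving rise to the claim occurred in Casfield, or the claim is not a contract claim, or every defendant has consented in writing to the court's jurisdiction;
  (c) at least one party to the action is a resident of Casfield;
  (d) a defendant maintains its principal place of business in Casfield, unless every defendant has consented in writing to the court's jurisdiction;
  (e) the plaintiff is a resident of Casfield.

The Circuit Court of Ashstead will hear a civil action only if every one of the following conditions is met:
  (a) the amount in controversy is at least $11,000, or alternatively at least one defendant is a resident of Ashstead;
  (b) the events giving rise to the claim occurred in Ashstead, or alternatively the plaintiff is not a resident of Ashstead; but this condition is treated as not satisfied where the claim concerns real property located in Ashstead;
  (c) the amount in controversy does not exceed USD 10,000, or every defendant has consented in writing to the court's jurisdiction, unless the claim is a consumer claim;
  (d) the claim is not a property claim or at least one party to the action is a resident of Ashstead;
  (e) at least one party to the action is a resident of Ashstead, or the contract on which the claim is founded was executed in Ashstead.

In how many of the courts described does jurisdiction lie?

The Civil Court of Casfield:
  (a) Beck Brightmoor resides in Casfield. Met.
  (b) The claim is a contract claim, not a tort claim — that alternative is enough. And the carve-out is inapplicable — the claim does not concern real property. Met.
  (c) Every defendant has filed written consent. Condition met.
  (d) The plaintiff resides in Casfield, which is not Coren, so this disjunct is met. Satisfied.
  → All conditions met; jurisdiction exists.
The Casfield Regional Court:
  (a) The amount in controversy is 11,100 dollars, within the 150,000 dollars ceiling. Condition met.
  (b) Every defendant has filed written consent, so one alternative holds. Satisfied.
  (c) Beck Brightmoor resides in Casfield. Satisfied.
  (d) The corporate defendant(s) have their principal place of business in Coren, not Casfield. But every defendant has filed written consent, and the 'unless' clause therefore excuses the requirement. Met.
  (e) The plaintiff resides in Casfield. Met.
  → The court has jurisdiction.
The Circuit Court of Ashstead:
  (a) The amount in controversy is $11,100, which meets the 11,000 dollars floor, so one alternative holds. Condition met.
  (b) The plaintiff resides in Casfield, which is not Ashstead, so one alternative holds. The carve-out does not apply: the claim does not concern real property. Condition met.
  (c) Every defendant has filed written consent, so one alternative holds. Met.
  (d) The claim is a contract claim, not a property claim, so this disjunct is met. Condition met.
  (e) Rurik Okafor resides in Ashstead, so this disjunct is met. Condition met.
  → Jurisdiction lies.
Courts with jurisdiction: the Civil Court of Casfield, the Casfield Regional Court, the Circuit Court of Ashstead — 3 in total.

3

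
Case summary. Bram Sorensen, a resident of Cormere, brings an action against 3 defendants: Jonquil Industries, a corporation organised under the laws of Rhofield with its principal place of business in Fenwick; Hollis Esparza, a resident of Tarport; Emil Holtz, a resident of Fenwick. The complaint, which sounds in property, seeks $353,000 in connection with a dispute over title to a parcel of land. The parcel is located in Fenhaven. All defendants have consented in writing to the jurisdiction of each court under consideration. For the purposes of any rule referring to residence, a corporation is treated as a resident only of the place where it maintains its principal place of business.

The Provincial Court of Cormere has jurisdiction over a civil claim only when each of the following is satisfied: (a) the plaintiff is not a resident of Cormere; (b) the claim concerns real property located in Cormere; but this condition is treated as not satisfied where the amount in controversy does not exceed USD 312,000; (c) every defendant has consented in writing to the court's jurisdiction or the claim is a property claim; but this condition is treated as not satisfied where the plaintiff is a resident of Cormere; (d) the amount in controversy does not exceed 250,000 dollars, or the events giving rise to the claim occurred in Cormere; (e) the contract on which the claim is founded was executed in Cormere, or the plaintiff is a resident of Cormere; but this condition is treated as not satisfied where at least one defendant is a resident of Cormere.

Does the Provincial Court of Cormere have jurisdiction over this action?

The Provincial Court of Cormere:
  (a) The plaintiff resides in Cormere. Condition not met.
  (b) The property lies in Fenhaven, not Cormere. Fails.
  (c) Every defendant has filed written consent, which satisfies one of the alternatives. But the carve-out bites: the plaintiff resides in Cormere. Not met.
  (d) The amount in controversy is USD 353,000, above the 250,000 dollars ceiling; the operative events occurred in Fenhaven, not Cormere — every alternative fails. Not satisfied.
  (e) The plaintiff resides in Cormere, which satisfies one of the alternatives. The exception is not triggered, since no defendant resides in Cormere (they reside in Fenwick, Tarport, Fenwick). Satisfied.
  → At least one condition fails; no jurisdiction.

No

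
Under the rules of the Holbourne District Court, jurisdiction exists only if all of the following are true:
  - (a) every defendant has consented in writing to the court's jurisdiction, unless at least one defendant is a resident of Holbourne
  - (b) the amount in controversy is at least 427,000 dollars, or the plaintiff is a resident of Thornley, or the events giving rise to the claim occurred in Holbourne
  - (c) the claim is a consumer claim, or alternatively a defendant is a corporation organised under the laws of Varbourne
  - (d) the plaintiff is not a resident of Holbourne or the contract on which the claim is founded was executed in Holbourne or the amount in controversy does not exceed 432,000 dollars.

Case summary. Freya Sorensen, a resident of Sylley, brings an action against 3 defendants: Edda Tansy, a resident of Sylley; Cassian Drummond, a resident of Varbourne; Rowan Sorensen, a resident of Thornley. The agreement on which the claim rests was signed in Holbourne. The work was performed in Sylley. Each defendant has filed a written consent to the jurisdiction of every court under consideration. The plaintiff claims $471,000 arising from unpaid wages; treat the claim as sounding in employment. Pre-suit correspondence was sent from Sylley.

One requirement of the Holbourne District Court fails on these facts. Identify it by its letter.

The Holbourne District Court:
  (a) Every defendant has filed written consent. Condition met.
  (b) The amount in controversy is $471,000, which meets the USD 427,000 floor, which satisfies one of the alternatives. Met.
  (c) The claim is an employment claim, not a consumer claim; no defendant is a corporation — no alternative holds. Not satisfied.
  (d) The plaintiff resides in Sylley, which is not Holbourne — that alternative is enough. Met.
Only condition (c) fails.

(c)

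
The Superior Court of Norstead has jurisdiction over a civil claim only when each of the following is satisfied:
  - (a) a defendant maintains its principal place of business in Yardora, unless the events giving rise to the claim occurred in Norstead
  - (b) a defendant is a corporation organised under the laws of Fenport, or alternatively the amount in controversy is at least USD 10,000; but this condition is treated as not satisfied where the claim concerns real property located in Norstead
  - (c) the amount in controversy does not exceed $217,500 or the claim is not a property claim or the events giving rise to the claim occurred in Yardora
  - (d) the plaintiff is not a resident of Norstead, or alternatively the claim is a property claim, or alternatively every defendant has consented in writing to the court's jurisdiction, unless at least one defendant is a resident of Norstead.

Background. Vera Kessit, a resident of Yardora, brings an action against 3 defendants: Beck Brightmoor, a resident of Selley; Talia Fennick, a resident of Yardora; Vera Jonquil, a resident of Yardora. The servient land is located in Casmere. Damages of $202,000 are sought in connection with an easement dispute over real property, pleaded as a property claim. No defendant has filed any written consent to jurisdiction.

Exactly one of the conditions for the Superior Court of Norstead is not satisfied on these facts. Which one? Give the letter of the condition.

The Superior Court of Norstead:
  (a) No defendant is a corporation. Nor does the 'unless' clause help: the operative events occurred in Casmere, not Norstead. Condition not met.
  (b) The amount in controversy is USD 202,000, which meets the $10,000 floor, so one alternative holds. The carve-out does not apply: the property lies in Casmere, not Norstead. Satisfied.
  (c) The amount in controversy is $202,000, within the USD 217,500 ceiling, so this disjunct is met. Satisfied.
  (d) The plaintiff resides in Yardora, which is not Norstead, so this disjunct is met. Met.
Only condition (a) fails.

(a)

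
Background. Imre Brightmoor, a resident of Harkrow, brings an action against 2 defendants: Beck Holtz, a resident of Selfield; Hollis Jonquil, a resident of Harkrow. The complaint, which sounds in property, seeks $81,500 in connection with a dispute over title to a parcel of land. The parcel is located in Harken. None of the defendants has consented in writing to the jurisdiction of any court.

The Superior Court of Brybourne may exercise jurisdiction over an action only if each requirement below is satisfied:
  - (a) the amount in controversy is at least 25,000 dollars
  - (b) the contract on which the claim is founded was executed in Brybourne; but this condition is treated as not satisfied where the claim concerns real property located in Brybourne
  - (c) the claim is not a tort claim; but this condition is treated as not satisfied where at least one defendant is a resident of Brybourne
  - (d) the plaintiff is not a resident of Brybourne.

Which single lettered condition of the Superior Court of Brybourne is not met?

(b)

The Superior Court of Brybourne:
  (a) The amount in controversy is USD 81,500, which meets the 25,000 dollars floor. Condition met.
  (b) No contract (and hence no place of execution) is alleged. Not satisfied.
  (c) The claim is a property claim, not a tort claim. The carve-out does not apply: no defendant resides in Brybourne (they reside in Selfield, Harkrow). Satisfied.
  (d) The plaintiff resides in Harkrow, which is not Brybourne. Satisfied.
Only condition (b) fails.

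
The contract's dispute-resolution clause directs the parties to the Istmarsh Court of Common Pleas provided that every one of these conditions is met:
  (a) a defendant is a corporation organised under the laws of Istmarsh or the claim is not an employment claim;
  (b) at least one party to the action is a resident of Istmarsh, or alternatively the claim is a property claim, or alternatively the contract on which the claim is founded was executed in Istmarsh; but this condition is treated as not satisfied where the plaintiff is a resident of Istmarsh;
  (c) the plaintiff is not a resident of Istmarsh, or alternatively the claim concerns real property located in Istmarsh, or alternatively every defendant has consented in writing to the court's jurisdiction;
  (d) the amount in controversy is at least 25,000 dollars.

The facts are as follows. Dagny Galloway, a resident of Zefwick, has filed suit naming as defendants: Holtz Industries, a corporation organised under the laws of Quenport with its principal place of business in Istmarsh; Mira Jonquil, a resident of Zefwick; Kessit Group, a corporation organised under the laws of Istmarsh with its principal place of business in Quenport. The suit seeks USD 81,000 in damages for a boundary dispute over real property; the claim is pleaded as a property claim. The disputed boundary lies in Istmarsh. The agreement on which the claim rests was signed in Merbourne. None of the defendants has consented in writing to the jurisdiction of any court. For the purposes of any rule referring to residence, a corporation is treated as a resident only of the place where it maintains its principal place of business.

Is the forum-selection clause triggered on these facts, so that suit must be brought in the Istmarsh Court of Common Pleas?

The Istmarsh Court of Common Pleas:
  (a) Kessit Group is organised under the laws of Istmarsh — that alternative is enough. Satisfied.
  (b) Holtz Industries resides in Istmarsh, so one alternative holds. The carve-out does not apply: the plaintiff resides in Zefwick, not Istmarsh. Met.
  (c) The plaintiff resides in Zefwick, which is not Istmarsh, which satisfies one of the alternatives. Met.
  (d) The amount in controversy is 81,000 dollars, which meets the USD 25,000 floor. Condition met.
  → Forum clause is triggered.

Yes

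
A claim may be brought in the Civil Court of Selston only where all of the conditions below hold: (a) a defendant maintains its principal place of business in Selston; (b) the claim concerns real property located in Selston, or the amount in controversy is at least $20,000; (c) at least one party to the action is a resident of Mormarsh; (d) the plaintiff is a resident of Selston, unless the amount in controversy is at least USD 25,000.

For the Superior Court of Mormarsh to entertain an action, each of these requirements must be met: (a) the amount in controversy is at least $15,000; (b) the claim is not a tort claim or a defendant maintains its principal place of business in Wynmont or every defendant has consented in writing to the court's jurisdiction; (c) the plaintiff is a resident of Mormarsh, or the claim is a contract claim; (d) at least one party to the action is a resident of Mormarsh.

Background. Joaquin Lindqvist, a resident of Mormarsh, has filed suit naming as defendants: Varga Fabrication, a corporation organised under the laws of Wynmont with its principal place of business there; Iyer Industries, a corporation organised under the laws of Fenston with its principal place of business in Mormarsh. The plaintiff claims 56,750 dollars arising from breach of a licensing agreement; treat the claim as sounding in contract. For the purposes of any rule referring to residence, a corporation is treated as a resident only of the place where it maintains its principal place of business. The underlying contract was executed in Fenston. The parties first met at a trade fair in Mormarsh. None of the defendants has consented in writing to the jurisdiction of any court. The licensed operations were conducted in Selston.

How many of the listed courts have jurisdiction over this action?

1

The Civil Court of Selston:
  (a) The corporate defendant(s) have their principal place of business in Mormarsh, Wynmont, not Selston. Condition not met.
  (b) The amount in controversy is $56,750, which meets the USD 20,000 floor, which satisfies one of the alternatives. Condition met.
  (c) Joaquin Lindqvist resides in Mormarsh. Condition met.
  (d) The plaintiff resides in Mormarsh, not Selston. However, the amount in controversy is 56,750 dollars, which meets the 25,000 dollars floor, so the 'unless' proviso supplies this condition. Met.
  → No jurisdiction.
The Superior Court of Mormarsh:
  (a) The amount in controversy is USD 56,750, which meets the USD 15,000 floor. Condition met.
  (b) The claim is a contract claim, not a tort claim, so this disjunct is met. Met.
  (c) The plaintiff resides in Mormarsh, so this disjunct is met. Condition met.
  (d) Joaquin Lindqvist resides in Mormarsh. Condition met.
  → Jurisdiction lies.
Courts with jurisdiction: the Superior Court of Mormarsh — 1 in total.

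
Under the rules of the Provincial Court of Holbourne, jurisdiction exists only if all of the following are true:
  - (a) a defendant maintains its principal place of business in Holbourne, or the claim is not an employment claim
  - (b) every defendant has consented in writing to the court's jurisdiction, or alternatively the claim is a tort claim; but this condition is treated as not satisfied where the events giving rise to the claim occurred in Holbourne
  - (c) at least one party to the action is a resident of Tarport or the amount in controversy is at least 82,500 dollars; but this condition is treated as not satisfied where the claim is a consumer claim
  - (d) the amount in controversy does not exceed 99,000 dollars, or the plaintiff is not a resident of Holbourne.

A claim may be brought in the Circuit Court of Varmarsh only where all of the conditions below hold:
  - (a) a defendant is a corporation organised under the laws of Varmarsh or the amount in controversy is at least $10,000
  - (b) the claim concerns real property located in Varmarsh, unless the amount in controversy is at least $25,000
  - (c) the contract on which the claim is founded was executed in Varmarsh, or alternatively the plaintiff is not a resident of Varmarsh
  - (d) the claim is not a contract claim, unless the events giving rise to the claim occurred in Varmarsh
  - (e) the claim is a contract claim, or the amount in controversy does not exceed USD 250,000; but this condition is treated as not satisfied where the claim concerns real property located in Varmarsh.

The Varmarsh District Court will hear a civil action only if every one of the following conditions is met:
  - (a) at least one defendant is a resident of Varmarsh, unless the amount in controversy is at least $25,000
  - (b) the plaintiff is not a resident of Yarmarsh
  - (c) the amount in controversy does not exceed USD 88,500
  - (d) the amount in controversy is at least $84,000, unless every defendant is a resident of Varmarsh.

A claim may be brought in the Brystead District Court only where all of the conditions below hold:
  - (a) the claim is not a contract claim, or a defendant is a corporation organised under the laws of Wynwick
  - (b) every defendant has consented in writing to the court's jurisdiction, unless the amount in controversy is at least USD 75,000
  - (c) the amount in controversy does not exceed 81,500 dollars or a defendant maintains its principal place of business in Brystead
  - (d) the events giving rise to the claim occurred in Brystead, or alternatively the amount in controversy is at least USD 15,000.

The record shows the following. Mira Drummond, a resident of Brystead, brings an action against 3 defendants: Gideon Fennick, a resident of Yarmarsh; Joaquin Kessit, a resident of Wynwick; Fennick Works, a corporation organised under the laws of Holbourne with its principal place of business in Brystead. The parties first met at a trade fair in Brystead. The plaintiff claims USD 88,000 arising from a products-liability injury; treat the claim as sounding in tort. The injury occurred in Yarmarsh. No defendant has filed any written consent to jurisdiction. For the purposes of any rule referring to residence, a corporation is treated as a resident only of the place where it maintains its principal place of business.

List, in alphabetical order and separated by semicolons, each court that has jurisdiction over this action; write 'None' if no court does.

the Brystead District Court; the Circuit Court of Varmarsh; the Provincial Court of Holbourne; the Varmarsh District Court

The Provincial Court of Holbourne:
  (a) The claim is a tort claim, not an employment claim, which satisfies one of the alternatives. Condition met.
  (b) The claim is a tort claim, which satisfies one of the alternatives. And the carve-out is inapplicable — the operative events occurred in Yarmarsh, not Holbourne. Met.
  (c) The amount in controversy is $88,000, which meets the USD 82,500 floor, which satisfies one of the alternatives. The exception is not triggered, since the claim is a tort claim, not a consumer claim. Satisfied.
  (d) The amount in controversy is $88,000, within the 99,000 dollars ceiling, so one alternative holds. Condition met.
  → The court has jurisdiction.
The Circuit Court of Varmarsh:
  (a) The amount in controversy is $88,000, which meets the USD 10,000 floor, which satisfies one of the alternatives. Condition met.
  (b) The claim does not concern real property. The proviso rescues it, though: the amount in controversy is $88,000, which meets the $25,000 floor. Satisfied.
  (c) The plaintiff resides in Brystead, which is not Varmarsh, so this disjunct is met. Met.
  (d) The claim is a tort claim, not a contract claim. Met.
  (e) The amount in controversy is $88,000, within the USD 250,000 ceiling — that alternative is enough. The exception is not triggered, since the claim does not concern real property. Condition met.
  → All conditions met; jurisdiction exists.
The Varmarsh District Court:
  (a) No defendant resides in Varmarsh (they reside in Yarmarsh, Wynwick, Brystead). But the amount in controversy is USD 88,000, which meets the $25,000 floor, and the 'unless' clause therefore excuses the requirement. Condition met.
  (b) The plaintiff resides in Brystead, which is not Yarmarsh. Met.
  (c) The amount in controversy is $88,000, within the $88,500 ceiling. Met.
  (d) The amount in controversy is USD 88,000, which meets the 84,000 dollars floor. Satisfied.
  → Every requirement is satisfied — jurisdiction.
The Brystead District Court:
  (a) The claim is a tort claim, not a contract claim, which satisfies one of the alternatives. Condition met.
  (b) No such written consent has been filed. However, the amount in controversy is 88,000 dollars, which meets the $75,000 floor, so the 'unless' proviso supplies this condition. Satisfied.
  (c) Fennick Works has its principal place of business in Brystead — that alternative is enough. Met.
  (d) The amount in controversy is $88,000, which meets the USD 15,000 floor, so this disjunct is met. Satisfied.
  → The court has jurisdiction.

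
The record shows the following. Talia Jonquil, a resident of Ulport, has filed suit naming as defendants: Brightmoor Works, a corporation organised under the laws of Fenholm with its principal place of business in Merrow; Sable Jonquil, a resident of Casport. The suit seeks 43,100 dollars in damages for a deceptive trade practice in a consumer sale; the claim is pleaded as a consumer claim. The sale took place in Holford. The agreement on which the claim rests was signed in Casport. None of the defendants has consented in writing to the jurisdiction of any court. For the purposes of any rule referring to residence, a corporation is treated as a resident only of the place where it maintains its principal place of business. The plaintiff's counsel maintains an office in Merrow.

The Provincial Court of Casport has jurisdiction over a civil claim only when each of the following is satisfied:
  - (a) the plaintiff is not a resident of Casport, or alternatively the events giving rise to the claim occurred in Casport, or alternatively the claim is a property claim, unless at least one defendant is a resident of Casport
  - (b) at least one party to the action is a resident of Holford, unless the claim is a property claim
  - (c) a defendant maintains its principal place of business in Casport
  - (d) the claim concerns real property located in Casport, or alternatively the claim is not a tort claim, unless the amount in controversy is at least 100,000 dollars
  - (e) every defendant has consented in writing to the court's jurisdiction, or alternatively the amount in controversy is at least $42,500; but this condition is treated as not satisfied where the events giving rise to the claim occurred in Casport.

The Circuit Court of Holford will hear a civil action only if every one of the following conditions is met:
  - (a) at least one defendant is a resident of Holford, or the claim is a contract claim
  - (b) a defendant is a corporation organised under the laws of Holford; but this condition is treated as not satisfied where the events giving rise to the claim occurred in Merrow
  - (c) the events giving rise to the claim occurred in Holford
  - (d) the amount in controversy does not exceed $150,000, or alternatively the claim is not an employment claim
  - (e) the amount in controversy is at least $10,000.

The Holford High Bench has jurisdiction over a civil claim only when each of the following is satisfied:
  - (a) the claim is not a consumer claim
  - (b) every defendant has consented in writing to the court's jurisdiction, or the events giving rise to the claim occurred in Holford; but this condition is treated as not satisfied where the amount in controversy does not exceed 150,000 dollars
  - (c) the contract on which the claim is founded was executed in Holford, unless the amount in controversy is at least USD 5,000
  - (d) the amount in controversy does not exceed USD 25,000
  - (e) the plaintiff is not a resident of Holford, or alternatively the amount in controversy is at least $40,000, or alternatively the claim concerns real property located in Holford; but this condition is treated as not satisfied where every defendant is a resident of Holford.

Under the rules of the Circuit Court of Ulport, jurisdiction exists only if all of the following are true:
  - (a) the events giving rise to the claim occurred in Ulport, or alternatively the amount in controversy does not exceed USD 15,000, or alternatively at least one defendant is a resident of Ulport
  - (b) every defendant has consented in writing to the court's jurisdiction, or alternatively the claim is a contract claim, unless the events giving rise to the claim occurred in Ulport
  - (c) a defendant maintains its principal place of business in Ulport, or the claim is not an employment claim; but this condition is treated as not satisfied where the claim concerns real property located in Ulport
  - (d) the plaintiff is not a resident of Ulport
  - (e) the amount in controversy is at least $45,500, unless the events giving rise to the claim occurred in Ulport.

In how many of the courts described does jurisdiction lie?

The Provincial Court of Casport:
  (a) The plaintiff resides in Ulport, which is not Casport, so one alternative holds. Met.
  (b) No party resides in Holford. The proviso offers no rescue either, since the claim is a consumer claim, not a property claim. Not met.
  (c) The corporate defendant(s) have their principal place of business in Merrow, not Casport. Condition not met.
  (d) The claim is a consumer claim, not a tort claim — that alternative is enough. Satisfied.
  (e) The amount in controversy is 43,100 dollars, which meets the 42,500 dollars floor, so one alternative holds. The carve-out does not apply: the operative events occurred in Holford, not Casport. Satisfied.
  → The court lacks jurisdiction.
The Circuit Court of Holford:
  (a) No defendant resides in Holford (they reside in Merrow, Casport); the claim is a consumer claim, not a contract claim — every alternative fails. Not satisfied.
  (b) The corporate defendant(s) are organised in Fenholm, not Holford. Condition not met.
  (c) The operative events occurred in Holford. Met.
  (d) The amount in controversy is USD 43,100, within the 150,000 dollars ceiling, which satisfies one of the alternatives. Satisfied.
  (e) The amount in controversy is USD 43,100, which meets the 10,000 dollars floor. Satisfied.
  → The court lacks jurisdiction.
The Holford High Bench:
  (a) The claim is a consumer claim. Not satisfied.
  (b) The operative events occurred in Holford — that alternative is enough. But the amount in controversy is USD 43,100, within the $150,000 ceiling, triggering the carve-out and defeating this condition. Condition not met.
  (c) The contract was executed in Casport, not Holford. However, the amount in controversy is $43,100, which meets the 5,000 dollars floor, so the 'unless' proviso supplies this condition. Satisfied.
  (d) The amount in controversy is $43,100, above the $25,000 ceiling. Condition not met.
  (e) The plaintiff resides in Ulport, which is not Holford — that alternative is enough. And the carve-out is inapplicable — the defendants reside as follows — Brightmoor Works in Merrow, Sable Jonquil in Casport — not all in Holford. Met.
  → The court lacks jurisdiction.
The Circuit Court of Ulport:
  (a) The operative events occurred in Holford, not Ulport; the amount in controversy is USD 43,100, above the $15,000 ceiling; no defendant resides in Ulport (they reside in Merrow, Casport) — no alternative holds. Not satisfied.
  (b) No such written consent has been filed; the claim is a consumer claim, not a contract claim — none of the alternatives is met. The proviso offers no rescue either, since the operative events occurred in Holford, not Ulport. Condition not met.
  (c) The claim is a consumer claim, not an employment claim, so one alternative holds. And the carve-out is inapplicable — the claim does not concern real property. Met.
  (d) The plaintiff resides in Ulport. Condition not met.
  (e) The amount in controversy is USD 43,100, below the USD 45,500 floor. And the operative events occurred in Holford, not Ulport, so the proviso does not save it. Not met.
  → Not every requirement is met — no jurisdiction.
No court satisfies all of its conditions.

0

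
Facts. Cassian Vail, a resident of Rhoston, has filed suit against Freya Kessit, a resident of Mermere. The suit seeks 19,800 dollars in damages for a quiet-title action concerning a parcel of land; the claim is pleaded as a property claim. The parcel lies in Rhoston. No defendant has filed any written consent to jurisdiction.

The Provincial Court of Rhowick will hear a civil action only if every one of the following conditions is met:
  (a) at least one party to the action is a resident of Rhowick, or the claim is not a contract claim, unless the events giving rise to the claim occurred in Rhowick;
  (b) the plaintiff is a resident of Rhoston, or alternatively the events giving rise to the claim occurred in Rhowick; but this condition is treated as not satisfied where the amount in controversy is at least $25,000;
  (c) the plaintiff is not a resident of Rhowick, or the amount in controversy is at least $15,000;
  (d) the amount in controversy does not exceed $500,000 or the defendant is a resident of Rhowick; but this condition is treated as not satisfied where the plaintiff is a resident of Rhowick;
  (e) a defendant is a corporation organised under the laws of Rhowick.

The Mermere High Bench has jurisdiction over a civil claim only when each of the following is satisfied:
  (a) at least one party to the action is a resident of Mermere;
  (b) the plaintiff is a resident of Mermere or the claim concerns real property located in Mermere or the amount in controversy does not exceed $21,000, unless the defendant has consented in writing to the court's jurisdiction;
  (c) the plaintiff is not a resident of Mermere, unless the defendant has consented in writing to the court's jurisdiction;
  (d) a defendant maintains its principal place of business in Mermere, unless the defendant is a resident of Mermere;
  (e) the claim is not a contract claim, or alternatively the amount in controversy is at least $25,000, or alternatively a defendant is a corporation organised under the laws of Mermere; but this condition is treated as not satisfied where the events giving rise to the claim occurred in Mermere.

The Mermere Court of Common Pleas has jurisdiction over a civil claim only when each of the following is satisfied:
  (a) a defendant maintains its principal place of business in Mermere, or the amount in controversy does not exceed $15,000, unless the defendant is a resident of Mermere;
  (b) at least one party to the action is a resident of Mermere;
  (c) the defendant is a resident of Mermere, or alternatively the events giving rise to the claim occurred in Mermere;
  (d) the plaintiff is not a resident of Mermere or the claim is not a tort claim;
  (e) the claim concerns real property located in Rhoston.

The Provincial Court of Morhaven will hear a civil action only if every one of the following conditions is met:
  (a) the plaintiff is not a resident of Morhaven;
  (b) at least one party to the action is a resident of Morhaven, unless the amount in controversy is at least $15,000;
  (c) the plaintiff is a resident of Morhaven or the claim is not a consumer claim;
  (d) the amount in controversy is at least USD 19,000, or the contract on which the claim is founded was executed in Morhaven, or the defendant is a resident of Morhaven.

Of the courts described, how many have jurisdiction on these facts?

3

The Provincial Court of Rhowick:
  (a) The claim is a property claim, not a contract claim, so one alternative holds. Satisfied.
  (b) The plaintiff resides in Rhoston — that alternative is enough. And the carve-out is inapplicable — the amount in controversy is 19,800 dollars, below the 25,000 dollars floor. Satisfied.
  (c) The plaintiff resides in Rhoston, which is not Rhowick, so this disjunct is met. Condition met.
  (d) The amount in controversy is USD 19,800, within the $500,000 ceiling, so one alternative holds. And the carve-out is inapplicable — the plaintiff resides in Rhoston, not Rhowick. Satisfied.
  (e) No defendant is a corporation. Condition not met.
  → Not every requirement is met — no jurisdiction.
The Mermere High Bench:
  (a) Freya Kessit resides in Mermere. Satisfied.
  (b) The amount in controversy is USD 19,800, within the $21,000 ceiling — that alternative is enough. Met.
  (c) The plaintiff resides in Rhoston, which is not Mermere. Condition met.
  (d) No defendant is a corporation. The proviso rescues it, though: the defendant resides in Mermere. Condition met.
  (e) The claim is a property claim, not a contract claim, which satisfies one of the alternatives. The carve-out does not apply: the operative events occurred in Rhoston, not Mermere. Met.
  → All conditions met; jurisdiction exists.
The Mermere Court of Common Pleas:
  (a) No defendant is a corporation; the amount in controversy is $19,800, above the USD 15,000 ceiling — every alternative fails. However, the defendant resides in Mermere, so the 'unless' proviso supplies this condition. Satisfied.
  (b) Freya Kessit resides in Mermere. Satisfied.
  (c) The defendant resides in Mermere, so one alternative holds. Condition met.
  (d) The plaintiff resides in Rhoston, which is not Mermere — that alternative is enough. Condition met.
  (e) The property lies in Rhoston. Condition met.
  → All conditions met; jurisdiction exists.
The Provincial Court of Morhaven:
  (a) The plaintiff resides in Rhoston, which is not Morhaven. Condition met.
  (b) No party resides in Morhaven. However, the amount in controversy is 19,800 dollars, which meets the 15,000 dollars floor, so the 'unless' proviso supplies this condition. Condition met.
  (c) The claim is a property claim, not a consumer claim, so this disjunct is met. Condition met.
  (d) The amount in controversy is 19,800 dollars, which meets the USD 19,000 floor, so this disjunct is met. Condition met.
  → The court has jurisdiction.
Courts with jurisdiction: the Mermere High Bench, the Mermere Court of Common Pleas, the Provincial Court of Morhaven — 3 in total.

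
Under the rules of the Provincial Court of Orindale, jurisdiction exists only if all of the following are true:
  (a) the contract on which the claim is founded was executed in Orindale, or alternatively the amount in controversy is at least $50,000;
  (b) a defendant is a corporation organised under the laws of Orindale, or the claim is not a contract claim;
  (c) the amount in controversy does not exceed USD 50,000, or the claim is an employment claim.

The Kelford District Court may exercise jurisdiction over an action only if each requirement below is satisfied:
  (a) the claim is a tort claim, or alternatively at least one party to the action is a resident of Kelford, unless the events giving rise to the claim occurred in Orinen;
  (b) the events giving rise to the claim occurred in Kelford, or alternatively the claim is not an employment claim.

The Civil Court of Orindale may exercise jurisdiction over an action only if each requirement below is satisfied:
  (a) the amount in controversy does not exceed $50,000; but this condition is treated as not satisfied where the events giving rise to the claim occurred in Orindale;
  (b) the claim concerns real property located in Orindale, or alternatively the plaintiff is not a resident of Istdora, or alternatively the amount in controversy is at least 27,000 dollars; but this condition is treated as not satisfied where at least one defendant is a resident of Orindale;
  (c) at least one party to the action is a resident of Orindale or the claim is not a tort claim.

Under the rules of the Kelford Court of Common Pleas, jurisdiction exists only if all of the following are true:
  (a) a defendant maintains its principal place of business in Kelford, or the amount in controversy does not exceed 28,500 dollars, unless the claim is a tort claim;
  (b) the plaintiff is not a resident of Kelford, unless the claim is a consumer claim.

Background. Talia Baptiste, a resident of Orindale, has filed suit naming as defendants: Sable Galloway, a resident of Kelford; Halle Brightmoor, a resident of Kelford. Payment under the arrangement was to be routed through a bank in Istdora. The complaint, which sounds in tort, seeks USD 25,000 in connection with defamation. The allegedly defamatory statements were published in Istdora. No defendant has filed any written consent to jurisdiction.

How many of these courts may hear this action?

3

The Provincial Court of Orindale:
  (a) No contract (and hence no place of execution) is alleged; the amount in controversy is $25,000, below the USD 50,000 floor — every alternative fails. Condition not met.
  (b) The claim is a tort claim, not a contract claim, so one alternative holds. Satisfied.
  (c) The amount in controversy is $25,000, within the $50,000 ceiling, so this disjunct is met. Condition met.
  → At least one condition fails; no jurisdiction.
The Kelford District Court:
  (a) The claim is a tort claim, which satisfies one of the alternatives. Met.
  (b) The claim is a tort claim, not an employment claim, so this disjunct is met. Condition met.
  → All conditions met; jurisdiction exists.
The Civil Court of Orindale:
  (a) The amount in controversy is USD 25,000, within the USD 50,000 ceiling. The exception is not triggered, since the operative events occurred in Istdora, not Orindale. Satisfied.
  (b) The plaintiff resides in Orindale, which is not Istdora, so this disjunct is met. The carve-out does not apply: no defendant resides in Orindale (they reside in Kelford, Kelford). Met.
  (c) Talia Baptiste resides in Orindale — that alternative is enough. Condition met.
  → All conditions met; jurisdiction exists.
The Kelford Court of Common Pleas:
  (a) The amount in controversy is USD 25,000, within the 28,500 dollars ceiling, which satisfies one of the alternatives. Satisfied.
  (b) The plaintiff resides in Orindale, which is not Kelford. Condition met.
  → Every requirement is satisfied — jurisdiction.
Courts with jurisdiction: the Kelford District Court, the Civil Court of Orindale, the Kelford Court of Common Pleas — 3 in total.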